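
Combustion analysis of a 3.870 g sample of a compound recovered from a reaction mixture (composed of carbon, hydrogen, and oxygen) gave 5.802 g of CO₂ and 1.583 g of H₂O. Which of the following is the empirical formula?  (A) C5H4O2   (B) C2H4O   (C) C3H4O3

mol C = 5.802 g CO₂ ÷ 44.009 g/mol = 0.13184 mol
mol H = 2 × 1.583 g H₂O ÷ 18.015 g/mol = 0.17574 mol
mass O = 3.870 − (1.5835 + 0.17715) = 2.1094 g → mol O = 2.1094 ÷ 15.999 = 0.13184 mol
Divide by the smallest (0.13184 mol): C 1.000, H 1.333, O 1.000
Multiplying each by 3 gives whole numbers: C 3.00, H 4.00, O 3.00

(C) C3H4O3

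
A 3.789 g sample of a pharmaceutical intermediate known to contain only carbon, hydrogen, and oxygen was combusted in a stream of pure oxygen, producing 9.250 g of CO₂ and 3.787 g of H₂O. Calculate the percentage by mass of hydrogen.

11.18%

mol C = 9.250 g CO₂ ÷ 44.009 g/mol = 0.21018 mol
mol H = 2 × 3.787 g H₂O ÷ 18.015 g/mol = 0.42043 mol
mass O = 3.789 − (2.5245 + 0.42379) = 0.84069 g → mol O = 0.84069 ÷ 15.999 = 0.052546 mol
mass % H = 0.42379 g ÷ 3.789 g × 100%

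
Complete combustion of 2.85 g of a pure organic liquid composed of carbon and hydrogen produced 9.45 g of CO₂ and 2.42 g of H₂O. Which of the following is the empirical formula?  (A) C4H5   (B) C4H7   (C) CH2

mol C = 9.45 g CO₂ ÷ 44.009 g/mol = 0.2147 mol
mol H = 2 × 2.42 g H₂O ÷ 18.015 g/mol = 0.2687 mol
Divide by the smallest (0.2147 mol): C 1.000, H 1.251
Multiplying each by 4 gives whole numbers: C 4.00, H 5.00

(A) C4H5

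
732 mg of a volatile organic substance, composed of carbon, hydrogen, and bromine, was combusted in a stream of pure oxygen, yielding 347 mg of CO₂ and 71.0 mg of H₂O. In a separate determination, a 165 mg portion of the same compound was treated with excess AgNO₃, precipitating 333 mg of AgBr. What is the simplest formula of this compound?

CHBr

mol C = 0.347 g CO₂ ÷ 44.009 g/mol = 0.007885 mol
mol H = 2 × 0.0710 g H₂O ÷ 18.015 g/mol = 0.007882 mol
From the AgBr data: mol Br per gram of compound = (0.333 ÷ 187.772) ÷ 0.165 = 0.01075 mol/g, so in the 0.732 g combustion sample mol Br = 0.007868 mol
Divide by the smallest (0.007868 mol): C 1.002, H 1.002, Br 1.000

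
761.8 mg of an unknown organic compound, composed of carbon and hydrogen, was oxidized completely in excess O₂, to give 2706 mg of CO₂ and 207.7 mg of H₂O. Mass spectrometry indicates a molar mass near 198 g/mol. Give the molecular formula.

mol C = 2.706 g CO₂ ÷ 44.009 g/mol = 0.061487 mol
mol H = 2 × 0.2077 g H₂O ÷ 18.015 g/mol = 0.023059 mol
Divide by the smallest (0.023059 mol): C 2.667, H 1.000
Multiplying each by 3 gives whole numbers: C 8.00, H 3.00
Empirical formula: C8H3
Empirical-formula mass = 99.11 g/mol; 198 ÷ 99.11 ≈ 2, so the molecular formula is C16H6.

C16H6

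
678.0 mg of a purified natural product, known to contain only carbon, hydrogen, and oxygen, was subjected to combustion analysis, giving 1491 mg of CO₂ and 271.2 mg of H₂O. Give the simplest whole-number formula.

mol C = 1.491 g CO₂ ÷ 44.009 g/mol = 0.033879 mol
mol H = 2 × 0.2712 g H₂O ÷ 18.015 g/mol = 0.030108 mol
mass O = 0.6780 − (0.40693 + 0.030349) = 0.24073 g → mol O = 0.24073 ÷ 15.999 = 0.015046 mol
Divide by the smallest (0.015046 mol): C 2.252, H 2.001, O 1.000
Multiplying each by 4 gives whole numbers: C 9.01, H 8.00, O 4.00

C9H8O4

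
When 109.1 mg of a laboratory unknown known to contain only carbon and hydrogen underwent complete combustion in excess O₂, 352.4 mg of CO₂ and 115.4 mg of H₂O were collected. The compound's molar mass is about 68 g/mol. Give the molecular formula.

mol C = 0.3524 g CO₂ ÷ 44.009 g/mol = 0.0080075 mol
mol H = 2 × 0.1154 g H₂O ÷ 18.015 g/mol = 0.012812 mol
Divide by the smallest (0.0080075 mol): C 1.000, H 1.600
Multiplying each by 5 gives whole numbers: C 5.00, H 8.00
Empirical formula: C5H8
Empirical-formula mass = 68.12 g/mol; 68 ÷ 68.12 ≈ 1, so the molecular formula is C5H8.

C5H8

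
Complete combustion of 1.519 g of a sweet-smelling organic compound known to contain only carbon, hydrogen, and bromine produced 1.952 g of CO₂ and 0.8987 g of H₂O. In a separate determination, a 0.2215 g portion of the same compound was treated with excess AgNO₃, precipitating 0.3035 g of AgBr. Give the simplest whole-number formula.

C4H9Br

mol C = 1.952 g CO₂ ÷ 44.009 g/mol = 0.044355 mol
mol H = 2 × 0.8987 g H₂O ÷ 18.015 g/mol = 0.099772 mol
From the AgBr data: mol Br per gram of compound = (0.3035 ÷ 187.772) ÷ 0.2215 = 0.0072972 mol/g, so in the 1.519 g combustion sample mol Br = 0.011084 mol
Divide by the smallest (0.011084 mol): C 4.002, H 9.001, Br 1.000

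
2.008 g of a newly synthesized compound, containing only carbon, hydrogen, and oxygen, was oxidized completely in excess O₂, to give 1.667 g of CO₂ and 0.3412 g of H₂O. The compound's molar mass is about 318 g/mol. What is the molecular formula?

mol C = 1.667 g CO₂ ÷ 44.009 g/mol = 0.037879 mol
mol H = 2 × 0.3412 g H₂O ÷ 18.015 g/mol = 0.037880 mol
mass O = 2.008 − (0.45496 + 0.038183) = 1.5149 g → mol O = 1.5149 ÷ 15.999 = 0.094685 mol
Divide by the smallest (0.037879 mol): C 1.000, H 1.000, O 2.500
Multiplying each by 2 gives whole numbers: C 2.00, H 2.00, O 5.00
Empirical formula: C2H2O5
Empirical-formula mass = 106.03 g/mol; 318 ÷ 106.03 ≈ 3, so the molecular formula is C6H6O15.

C6H6O15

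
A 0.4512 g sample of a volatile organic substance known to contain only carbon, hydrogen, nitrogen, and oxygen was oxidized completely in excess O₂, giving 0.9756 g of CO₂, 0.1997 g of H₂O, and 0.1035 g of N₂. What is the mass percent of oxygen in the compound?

mol C = 0.9756 g CO₂ ÷ 44.009 g/mol = 0.022168 mol
mol H = 2 × 0.1997 g H₂O ÷ 18.015 g/mol = 0.022170 mol
mol N = 2 × 0.1035 g N₂ ÷ 28.014 g/mol = 0.0073892 mol
mass O = 0.4512 − (0.26626 + 0.022348 + 0.10350) = 0.059090 g → mol O = 0.059090 ÷ 15.999 = 0.0036934 mol
mass % O = 0.059090 g ÷ 0.4512 g × 100%

13.10%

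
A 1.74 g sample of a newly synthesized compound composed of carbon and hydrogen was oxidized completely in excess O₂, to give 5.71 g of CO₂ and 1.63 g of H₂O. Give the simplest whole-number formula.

mol C = 5.71 g CO₂ ÷ 44.009 g/mol = 0.1297 mol
mol H = 2 × 1.63 g H₂O ÷ 18.015 g/mol = 0.1810 mol
Divide by the smallest (0.1297 mol): C 1.000, H 1.395
Multiplying each by 5 gives whole numbers: C 5.00, H 6.97

C5H7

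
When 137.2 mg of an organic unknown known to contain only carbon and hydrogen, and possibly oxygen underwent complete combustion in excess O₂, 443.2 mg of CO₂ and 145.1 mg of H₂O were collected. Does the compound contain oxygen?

no

mol C = 0.4432 g CO₂ ÷ 44.009 g/mol = 0.010071 mol
mol H = 2 × 0.1451 g H₂O ÷ 18.015 g/mol = 0.016109 mol
C and H together account for 0.13720 g — essentially the entire 0.1372 g sample — so the compound contains no oxygen.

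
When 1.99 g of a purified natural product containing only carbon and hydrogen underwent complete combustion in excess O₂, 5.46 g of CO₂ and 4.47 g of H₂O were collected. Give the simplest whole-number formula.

mol C = 5.46 g CO₂ ÷ 44.009 g/mol = 0.1241 mol
mol H = 2 × 4.47 g H₂O ÷ 18.015 g/mol = 0.4963 mol
Divide by the smallest (0.1241 mol): C 1.000, H 4.000

CH4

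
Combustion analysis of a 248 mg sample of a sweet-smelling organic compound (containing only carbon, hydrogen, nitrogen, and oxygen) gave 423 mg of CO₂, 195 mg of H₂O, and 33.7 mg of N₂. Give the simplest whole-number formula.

C4H9NO2

mol C = 0.423 g CO₂ ÷ 44.009 g/mol = 0.009612 mol
mol H = 2 × 0.195 g H₂O ÷ 18.015 g/mol = 0.02165 mol
mol N = 2 × 0.0337 g N₂ ÷ 28.014 g/mol = 0.002406 mol
mass O = 0.248 − (0.1154 + 0.02182 + 0.03370) = 0.07703 g → mol O = 0.07703 ÷ 15.999 = 0.004815 mol
Divide by the smallest (0.002406 mol): C 3.995, H 8.998, N 1.000, O 2.001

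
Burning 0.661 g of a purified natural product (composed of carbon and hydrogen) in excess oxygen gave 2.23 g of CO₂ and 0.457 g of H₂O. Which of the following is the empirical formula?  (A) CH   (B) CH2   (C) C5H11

(A) CH

mol C = 2.23 g CO₂ ÷ 44.009 g/mol = 0.05067 mol
mol H = 2 × 0.457 g H₂O ÷ 18.015 g/mol = 0.05074 mol
Divide by the smallest (0.05067 mol): C 1.000, H 1.001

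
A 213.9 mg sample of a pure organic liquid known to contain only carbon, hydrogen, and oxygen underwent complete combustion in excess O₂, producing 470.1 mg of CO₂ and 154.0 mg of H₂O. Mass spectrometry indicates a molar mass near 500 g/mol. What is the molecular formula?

C25H40O10

mol C = 0.4701 g CO₂ ÷ 44.009 g/mol = 0.010682 mol
mol H = 2 × 0.1540 g H₂O ÷ 18.015 g/mol = 0.017097 mol
mass O = 0.2139 − (0.12830 + 0.017234) = 0.068366 g → mol O = 0.068366 ÷ 15.999 = 0.0042731 mol
Divide by the smallest (0.0042731 mol): C 2.500, H 4.001, O 1.000
Multiplying each by 2 gives whole numbers: C 5.00, H 8.00, O 2.00
Empirical formula: C5H8O2
Empirical-formula mass = 100.12 g/mol; 500 ÷ 100.12 ≈ 5, so the molecular formula is C25H40O10.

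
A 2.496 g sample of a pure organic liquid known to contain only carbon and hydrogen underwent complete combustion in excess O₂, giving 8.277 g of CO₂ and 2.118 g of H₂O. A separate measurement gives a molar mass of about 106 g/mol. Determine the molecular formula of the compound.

C8H10

mol C = 8.277 g CO₂ ÷ 44.009 g/mol = 0.18808 mol
mol H = 2 × 2.118 g H₂O ÷ 18.015 g/mol = 0.23514 mol
Divide by the smallest (0.18808 mol): C 1.000, H 1.250
Multiplying each by 4 gives whole numbers: C 4.00, H 5.00
Empirical formula: C4H5
Empirical-formula mass = 53.08 g/mol; 106 ÷ 53.08 ≈ 2, so the molecular formula is C8H10.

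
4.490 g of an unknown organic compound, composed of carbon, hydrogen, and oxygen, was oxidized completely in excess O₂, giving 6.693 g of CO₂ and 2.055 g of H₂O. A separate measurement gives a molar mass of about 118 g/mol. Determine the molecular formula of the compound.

C4H6O4

mol C = 6.693 g CO₂ ÷ 44.009 g/mol = 0.15208 mol
mol H = 2 × 2.055 g H₂O ÷ 18.015 g/mol = 0.22814 mol
mass O = 4.490 − (1.8267 + 0.22997) = 2.4334 g → mol O = 2.4334 ÷ 15.999 = 0.15210 mol
Divide by the smallest (0.15208 mol): C 1.000, H 1.500, O 1.000
Multiplying each by 2 gives whole numbers: C 2.00, H 3.00, O 2.00
Empirical formula: C2H3O2
Empirical-formula mass = 59.04 g/mol; 118 ÷ 59.04 ≈ 2, so the molecular formula is C4H6O4.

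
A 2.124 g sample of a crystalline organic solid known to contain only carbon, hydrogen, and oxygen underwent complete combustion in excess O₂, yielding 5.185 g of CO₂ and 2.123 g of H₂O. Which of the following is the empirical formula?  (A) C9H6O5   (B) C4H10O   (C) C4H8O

mol C = 5.185 g CO₂ ÷ 44.009 g/mol = 0.11782 mol
mol H = 2 × 2.123 g H₂O ÷ 18.015 g/mol = 0.23569 mol
mass O = 2.124 − (1.4151 + 0.23758) = 0.47132 g → mol O = 0.47132 ÷ 15.999 = 0.029460 mol
Divide by the smallest (0.029460 mol): C 3.999, H 8.001, O 1.000

(C) C4H8O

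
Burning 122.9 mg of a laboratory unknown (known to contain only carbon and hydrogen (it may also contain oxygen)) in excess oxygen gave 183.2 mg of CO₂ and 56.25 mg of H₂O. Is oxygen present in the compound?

yes

mol C = 0.1832 g CO₂ ÷ 44.009 g/mol = 0.0041628 mol
mol H = 2 × 0.05625 g H₂O ÷ 18.015 g/mol = 0.0062448 mol
C and H account for only 0.056294 g of the 0.1229 g sample; the remaining 0.066606 g must be oxygen.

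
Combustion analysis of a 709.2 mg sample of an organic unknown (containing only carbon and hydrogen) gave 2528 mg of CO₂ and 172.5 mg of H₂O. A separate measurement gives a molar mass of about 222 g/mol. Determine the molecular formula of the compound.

C18H6

mol C = 2.528 g CO₂ ÷ 44.009 g/mol = 0.057443 mol
mol H = 2 × 0.1725 g H₂O ÷ 18.015 g/mol = 0.019151 mol
Divide by the smallest (0.019151 mol): C 3.000, H 1.000
Empirical formula: C3H
Empirical-formula mass = 37.04 g/mol; 222 ÷ 37.04 ≈ 6, so the molecular formula is C18H6.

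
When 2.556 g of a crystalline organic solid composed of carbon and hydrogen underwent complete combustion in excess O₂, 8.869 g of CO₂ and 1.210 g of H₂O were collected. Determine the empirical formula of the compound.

C3H2

mol C = 8.869 g CO₂ ÷ 44.009 g/mol = 0.20153 mol
mol H = 2 × 1.210 g H₂O ÷ 18.015 g/mol = 0.13433 mol
Divide by the smallest (0.13433 mol): C 1.500, H 1.000
Multiplying each by 2 gives whole numbers: C 3.00, H 2.00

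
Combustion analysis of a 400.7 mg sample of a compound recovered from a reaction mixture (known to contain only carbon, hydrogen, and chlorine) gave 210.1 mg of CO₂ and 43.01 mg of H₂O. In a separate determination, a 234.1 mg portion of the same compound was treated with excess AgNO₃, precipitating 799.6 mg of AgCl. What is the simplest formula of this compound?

mol C = 0.2101 g CO₂ ÷ 44.009 g/mol = 0.0047740 mol
mol H = 2 × 0.04301 g H₂O ÷ 18.015 g/mol = 0.0047749 mol
From the AgCl data: mol Cl per gram of compound = (0.7996 ÷ 143.318) ÷ 0.2341 = 0.023833 mol/g, so in the 0.4007 g combustion sample mol Cl = 0.0095497 mol
Divide by the smallest (0.0047740 mol): C 1.000, H 1.000, Cl 2.000

CHCl2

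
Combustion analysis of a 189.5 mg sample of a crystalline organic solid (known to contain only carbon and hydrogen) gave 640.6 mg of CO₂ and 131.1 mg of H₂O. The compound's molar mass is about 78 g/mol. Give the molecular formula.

C6H6

mol C = 0.6406 g CO₂ ÷ 44.009 g/mol = 0.014556 mol
mol H = 2 × 0.1311 g H₂O ÷ 18.015 g/mol = 0.014555 mol
Divide by the smallest (0.014555 mol): C 1.000, H 1.000
Empirical formula: CH
Empirical-formula mass = 13.02 g/mol; 78 ÷ 13.02 ≈ 6, so the molecular formula is C6H6.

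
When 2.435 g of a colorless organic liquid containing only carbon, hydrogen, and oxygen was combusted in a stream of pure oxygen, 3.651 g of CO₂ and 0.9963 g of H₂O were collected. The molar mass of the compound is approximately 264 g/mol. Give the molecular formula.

mol C = 3.651 g CO₂ ÷ 44.009 g/mol = 0.082960 mol
mol H = 2 × 0.9963 g H₂O ÷ 18.015 g/mol = 0.11061 mol
mass O = 2.435 − (0.99644 + 0.11149) = 1.3271 g → mol O = 1.3271 ÷ 15.999 = 0.082947 mol
Divide by the smallest (0.082947 mol): C 1.000, H 1.333, O 1.000
Multiplying each by 3 gives whole numbers: C 3.00, H 4.00, O 3.00
Empirical formula: C3H4O3
Empirical-formula mass = 88.06 g/mol; 264 ÷ 88.06 ≈ 3, so the molecular formula is C9H12O9.

C9H12O9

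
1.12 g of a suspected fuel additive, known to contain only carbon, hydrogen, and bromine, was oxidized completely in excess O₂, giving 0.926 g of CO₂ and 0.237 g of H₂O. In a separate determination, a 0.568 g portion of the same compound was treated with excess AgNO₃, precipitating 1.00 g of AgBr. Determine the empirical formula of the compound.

mol C = 0.926 g CO₂ ÷ 44.009 g/mol = 0.02104 mol
mol H = 2 × 0.237 g H₂O ÷ 18.015 g/mol = 0.02631 mol
From the AgBr data: mol Br per gram of compound = (1.00 ÷ 187.772) ÷ 0.568 = 0.009376 mol/g, so in the 1.12 g combustion sample mol Br = 0.01050 mol
Divide by the smallest (0.01050 mol): C 2.004, H 2.506, Br 1.000
Multiplying each by 2 gives whole numbers: C 4.01, H 5.01, Br 2.00

C4H5Br2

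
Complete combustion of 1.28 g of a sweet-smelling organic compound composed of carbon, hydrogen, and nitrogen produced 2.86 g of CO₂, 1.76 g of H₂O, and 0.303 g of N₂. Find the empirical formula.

C3H9N

mol C = 2.86 g CO₂ ÷ 44.009 g/mol = 0.06499 mol
mol H = 2 × 1.76 g H₂O ÷ 18.015 g/mol = 0.1954 mol
mol N = 2 × 0.303 g N₂ ÷ 28.014 g/mol = 0.02163 mol
Divide by the smallest (0.02163 mol): C 3.004, H 9.033, N 1.000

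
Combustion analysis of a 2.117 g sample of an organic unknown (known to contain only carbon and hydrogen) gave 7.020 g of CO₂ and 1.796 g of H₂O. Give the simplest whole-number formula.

C4H5

mol C = 7.020 g CO₂ ÷ 44.009 g/mol = 0.15951 mol
mol H = 2 × 1.796 g H₂O ÷ 18.015 g/mol = 0.19939 mol
Divide by the smallest (0.15951 mol): C 1.000, H 1.250
Multiplying each by 4 gives whole numbers: C 4.00, H 5.00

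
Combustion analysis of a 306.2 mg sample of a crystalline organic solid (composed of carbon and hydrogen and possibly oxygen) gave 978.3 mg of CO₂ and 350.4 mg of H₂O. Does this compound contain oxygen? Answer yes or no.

no

mol C = 0.9783 g CO₂ ÷ 44.009 g/mol = 0.022230 mol
mol H = 2 × 0.3504 g H₂O ÷ 18.015 g/mol = 0.038901 mol
C and H together account for 0.30621 g — essentially the entire 0.3062 g sample — so the compound contains no oxygen.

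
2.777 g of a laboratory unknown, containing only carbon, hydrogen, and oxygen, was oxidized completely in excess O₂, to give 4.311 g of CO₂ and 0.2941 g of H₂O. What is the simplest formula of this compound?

mol C = 4.311 g CO₂ ÷ 44.009 g/mol = 0.097957 mol
mol H = 2 × 0.2941 g H₂O ÷ 18.015 g/mol = 0.032651 mol
mass O = 2.777 − (1.1766 + 0.032912) = 1.5675 g → mol O = 1.5675 ÷ 15.999 = 0.097976 mol
Divide by the smallest (0.032651 mol): C 3.000, H 1.000, O 3.001

C3HO3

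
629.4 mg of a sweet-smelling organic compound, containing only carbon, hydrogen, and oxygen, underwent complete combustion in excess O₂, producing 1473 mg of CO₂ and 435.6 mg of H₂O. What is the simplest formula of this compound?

C9H13O3

mol C = 1.473 g CO₂ ÷ 44.009 g/mol = 0.033470 mol
mol H = 2 × 0.4356 g H₂O ÷ 18.015 g/mol = 0.048360 mol
mass O = 0.6294 − (0.40201 + 0.048747) = 0.17864 g → mol O = 0.17864 ÷ 15.999 = 0.011166 mol
Divide by the smallest (0.011166 mol): C 2.998, H 4.331, O 1.000
Multiplying each by 3 gives whole numbers: C 8.99, H 12.99, O 3.00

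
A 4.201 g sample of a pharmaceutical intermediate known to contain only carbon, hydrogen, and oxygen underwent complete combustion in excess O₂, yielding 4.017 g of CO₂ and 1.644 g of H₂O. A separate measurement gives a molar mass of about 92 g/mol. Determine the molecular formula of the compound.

mol C = 4.017 g CO₂ ÷ 44.009 g/mol = 0.091277 mol
mol H = 2 × 1.644 g H₂O ÷ 18.015 g/mol = 0.18251 mol
mass O = 4.201 − (1.0963 + 0.18397) = 2.9207 g → mol O = 2.9207 ÷ 15.999 = 0.18256 mol
Divide by the smallest (0.091277 mol): C 1.000, H 2.000, O 2.000
Empirical formula: CH2O2
Empirical-formula mass = 46.02 g/mol; 92 ÷ 46.02 ≈ 2, so the molecular formula is C2H4O4.

C2H4O4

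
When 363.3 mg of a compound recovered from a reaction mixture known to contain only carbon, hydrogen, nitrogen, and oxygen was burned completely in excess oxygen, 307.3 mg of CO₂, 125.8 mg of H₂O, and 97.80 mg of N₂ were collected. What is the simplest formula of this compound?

C2H4N2O3

mol C = 0.3073 g CO₂ ÷ 44.009 g/mol = 0.0069827 mol
mol H = 2 × 0.1258 g H₂O ÷ 18.015 g/mol = 0.013966 mol
mol N = 2 × 0.09780 g N₂ ÷ 28.014 g/mol = 0.0069822 mol
mass O = 0.3633 − (0.083869 + 0.014078 + 0.097800) = 0.16755 g → mol O = 0.16755 ÷ 15.999 = 0.010473 mol
Divide by the smallest (0.0069822 mol): C 1.000, H 2.000, N 1.000, O 1.500
Multiplying each by 2 gives whole numbers: C 2.00, H 4.00, N 2.00, O 3.00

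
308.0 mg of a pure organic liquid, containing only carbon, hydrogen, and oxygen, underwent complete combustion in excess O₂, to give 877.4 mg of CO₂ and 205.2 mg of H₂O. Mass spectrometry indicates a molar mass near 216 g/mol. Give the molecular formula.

mol C = 0.8774 g CO₂ ÷ 44.009 g/mol = 0.019937 mol
mol H = 2 × 0.2052 g H₂O ÷ 18.015 g/mol = 0.022781 mol
mass O = 0.3080 − (0.23946 + 0.022963) = 0.045575 g → mol O = 0.045575 ÷ 15.999 = 0.0028486 mol
Divide by the smallest (0.0028486 mol): C 6.999, H 7.997, O 1.000
Empirical formula: C7H8O
Empirical-formula mass = 108.14 g/mol; 216 ÷ 108.14 ≈ 2, so the molecular formula is C14H16O2.

C14H16O2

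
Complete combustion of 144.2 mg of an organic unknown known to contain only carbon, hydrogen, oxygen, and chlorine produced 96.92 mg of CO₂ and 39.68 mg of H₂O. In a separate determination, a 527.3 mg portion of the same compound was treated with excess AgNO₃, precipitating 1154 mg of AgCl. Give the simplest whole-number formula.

CH2ClO

mol C = 0.09692 g CO₂ ÷ 44.009 g/mol = 0.0022023 mol
mol H = 2 × 0.03968 g H₂O ÷ 18.015 g/mol = 0.0044052 mol
From the AgCl data: mol Cl per gram of compound = (1.154 ÷ 143.318) ÷ 0.5273 = 0.015270 mol/g, so in the 0.1442 g combustion sample mol Cl = 0.0022020 mol
mass O = 0.1442 − (0.026452 + 0.0044405 + 0.078060) = 0.035248 g → mol O = 0.035248 ÷ 15.999 = 0.0022031 mol
Divide by the smallest (0.0022020 mol): C 1.000, H 2.001, Cl 1.000, O 1.001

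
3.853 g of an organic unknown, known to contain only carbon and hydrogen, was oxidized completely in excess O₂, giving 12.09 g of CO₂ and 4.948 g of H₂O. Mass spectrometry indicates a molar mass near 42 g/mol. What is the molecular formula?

mol C = 12.09 g CO₂ ÷ 44.009 g/mol = 0.27472 mol
mol H = 2 × 4.948 g H₂O ÷ 18.015 g/mol = 0.54932 mol
Divide by the smallest (0.27472 mol): C 1.000, H 2.000
Empirical formula: CH2
Empirical-formula mass = 14.03 g/mol; 42 ÷ 14.03 ≈ 3, so the molecular formula is C3H6.

C3H6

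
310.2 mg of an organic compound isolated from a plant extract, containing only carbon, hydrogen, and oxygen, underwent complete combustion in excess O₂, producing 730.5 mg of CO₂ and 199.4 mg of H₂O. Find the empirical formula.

mol C = 0.7305 g CO₂ ÷ 44.009 g/mol = 0.016599 mol
mol H = 2 × 0.1994 g H₂O ÷ 18.015 g/mol = 0.022137 mol
mass O = 0.3102 − (0.19937 + 0.022314) = 0.088517 g → mol O = 0.088517 ÷ 15.999 = 0.0055326 mol
Divide by the smallest (0.0055326 mol): C 3.000, H 4.001, O 1.000

C3H4O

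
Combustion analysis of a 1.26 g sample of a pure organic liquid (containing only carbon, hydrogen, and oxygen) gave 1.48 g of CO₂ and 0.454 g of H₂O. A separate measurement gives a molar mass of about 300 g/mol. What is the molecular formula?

C8H12O12

mol C = 1.48 g CO₂ ÷ 44.009 g/mol = 0.03363 mol
mol H = 2 × 0.454 g H₂O ÷ 18.015 g/mol = 0.05040 mol
mass O = 1.26 − (0.4039 + 0.05081) = 0.8053 g → mol O = 0.8053 ÷ 15.999 = 0.05033 mol
Divide by the smallest (0.03363 mol): C 1.000, H 1.499, O 1.497
Multiplying each by 2 gives whole numbers: C 2.00, H 3.00, O 2.99
Empirical formula: C2H3O3
Empirical-formula mass = 75.04 g/mol; 300 ÷ 75.04 ≈ 4, so the molecular formula is C8H12O12.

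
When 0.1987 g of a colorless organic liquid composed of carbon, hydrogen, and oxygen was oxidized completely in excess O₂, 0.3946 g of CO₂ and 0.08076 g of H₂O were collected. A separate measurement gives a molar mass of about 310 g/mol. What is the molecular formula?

mol C = 0.3946 g CO₂ ÷ 44.009 g/mol = 0.0089663 mol
mol H = 2 × 0.08076 g H₂O ÷ 18.015 g/mol = 0.0089659 mol
mass O = 0.1987 − (0.10769 + 0.0090376) = 0.081968 g → mol O = 0.081968 ÷ 15.999 = 0.0051233 mol
Divide by the smallest (0.0051233 mol): C 1.750, H 1.750, O 1.000
Multiplying each by 4 gives whole numbers: C 7.00, H 7.00, O 4.00
Empirical formula: C7H7O4
Empirical-formula mass = 155.13 g/mol; 310 ÷ 155.13 ≈ 2, so the molecular formula is C14H14O8.

C14H14O8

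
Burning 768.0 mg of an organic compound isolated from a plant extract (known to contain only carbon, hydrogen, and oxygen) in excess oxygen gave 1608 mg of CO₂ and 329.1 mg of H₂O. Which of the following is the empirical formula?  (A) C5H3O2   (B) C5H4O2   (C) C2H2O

mol C = 1.608 g CO₂ ÷ 44.009 g/mol = 0.036538 mol
mol H = 2 × 0.3291 g H₂O ÷ 18.015 g/mol = 0.036536 mol
mass O = 0.7680 − (0.43886 + 0.036829) = 0.29231 g → mol O = 0.29231 ÷ 15.999 = 0.018271 mol
Divide by the smallest (0.018271 mol): C 2.000, H 2.000, O 1.000

(C) C2H2O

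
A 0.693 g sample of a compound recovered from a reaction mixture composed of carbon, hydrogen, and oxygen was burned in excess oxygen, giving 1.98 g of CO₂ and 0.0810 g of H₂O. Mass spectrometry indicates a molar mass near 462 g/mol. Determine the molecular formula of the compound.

mol C = 1.98 g CO₂ ÷ 44.009 g/mol = 0.04499 mol
mol H = 2 × 0.0810 g H₂O ÷ 18.015 g/mol = 0.008993 mol
mass O = 0.693 − (0.5404 + 0.009064) = 0.1436 g → mol O = 0.1436 ÷ 15.999 = 0.008973 mol
Divide by the smallest (0.008973 mol): C 5.014, H 1.002, O 1.000
Empirical formula: C5HO
Empirical-formula mass = 77.06 g/mol; 462 ÷ 77.06 ≈ 6, so the molecular formula is C30H6O6.

C30H6O6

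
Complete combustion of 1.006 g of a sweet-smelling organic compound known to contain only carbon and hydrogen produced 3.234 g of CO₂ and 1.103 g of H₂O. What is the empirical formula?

C3H5

mol C = 3.234 g CO₂ ÷ 44.009 g/mol = 0.073485 mol
mol H = 2 × 1.103 g H₂O ÷ 18.015 g/mol = 0.12245 mol
Divide by the smallest (0.073485 mol): C 1.000, H 1.666
Multiplying each by 3 gives whole numbers: C 3.00, H 5.00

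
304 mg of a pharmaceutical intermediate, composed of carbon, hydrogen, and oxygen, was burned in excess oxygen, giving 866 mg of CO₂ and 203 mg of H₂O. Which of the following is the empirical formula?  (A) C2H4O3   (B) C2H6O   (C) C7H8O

(C) C7H8O

mol C = 0.866 g CO₂ ÷ 44.009 g/mol = 0.01968 mol
mol H = 2 × 0.203 g H₂O ÷ 18.015 g/mol = 0.02254 mol
mass O = 0.304 − (0.2363 + 0.02272) = 0.04493 g → mol O = 0.04493 ÷ 15.999 = 0.002808 mol
Divide by the smallest (0.002808 mol): C 7.007, H 8.025, O 1.000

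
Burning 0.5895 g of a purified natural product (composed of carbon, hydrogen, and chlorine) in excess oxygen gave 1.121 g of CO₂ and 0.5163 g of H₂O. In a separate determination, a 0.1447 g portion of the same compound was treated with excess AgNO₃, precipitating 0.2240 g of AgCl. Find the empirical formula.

mol C = 1.121 g CO₂ ÷ 44.009 g/mol = 0.025472 mol
mol H = 2 × 0.5163 g H₂O ÷ 18.015 g/mol = 0.057319 mol
From the AgCl data: mol Cl per gram of compound = (0.2240 ÷ 143.318) ÷ 0.1447 = 0.010801 mol/g, so in the 0.5895 g combustion sample mol Cl = 0.0063674 mol
Divide by the smallest (0.0063674 mol): C 4.000, H 9.002, Cl 1.000

C4H9Cl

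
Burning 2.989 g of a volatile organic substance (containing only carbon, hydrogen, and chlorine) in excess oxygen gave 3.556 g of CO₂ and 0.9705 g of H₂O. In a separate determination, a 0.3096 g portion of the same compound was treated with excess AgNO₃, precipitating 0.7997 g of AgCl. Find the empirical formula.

C3H4Cl2

mol C = 3.556 g CO₂ ÷ 44.009 g/mol = 0.080802 mol
mol H = 2 × 0.9705 g H₂O ÷ 18.015 g/mol = 0.10774 mol
From the AgCl data: mol Cl per gram of compound = (0.7997 ÷ 143.318) ÷ 0.3096 = 0.018023 mol/g, so in the 2.989 g combustion sample mol Cl = 0.053871 mol
Divide by the smallest (0.053871 mol): C 1.500, H 2.000, Cl 1.000
Multiplying each by 2 gives whole numbers: C 3.00, H 4.00, Cl 2.00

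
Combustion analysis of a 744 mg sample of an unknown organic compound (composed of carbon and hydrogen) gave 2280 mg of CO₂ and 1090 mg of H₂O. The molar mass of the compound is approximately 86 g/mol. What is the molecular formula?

mol C = 2.28 g CO₂ ÷ 44.009 g/mol = 0.05181 mol
mol H = 2 × 1.09 g H₂O ÷ 18.015 g/mol = 0.1210 mol
Divide by the smallest (0.05181 mol): C 1.000, H 2.336
Multiplying each by 3 gives whole numbers: C 3.00, H 7.01
Empirical formula: C3H7
Empirical-formula mass = 43.09 g/mol; 86 ÷ 43.09 ≈ 2, so the molecular formula is C6H14.

C6H14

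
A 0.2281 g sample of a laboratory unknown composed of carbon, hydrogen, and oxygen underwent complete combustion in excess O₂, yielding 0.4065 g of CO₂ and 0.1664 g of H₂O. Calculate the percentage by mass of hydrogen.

8.16%

mol C = 0.4065 g CO₂ ÷ 44.009 g/mol = 0.0092367 mol
mol H = 2 × 0.1664 g H₂O ÷ 18.015 g/mol = 0.018473 mol
mass O = 0.2281 − (0.11094 + 0.018621) = 0.098536 g → mol O = 0.098536 ÷ 15.999 = 0.0061589 mol
mass % H = 0.018621 g ÷ 0.2281 g × 100%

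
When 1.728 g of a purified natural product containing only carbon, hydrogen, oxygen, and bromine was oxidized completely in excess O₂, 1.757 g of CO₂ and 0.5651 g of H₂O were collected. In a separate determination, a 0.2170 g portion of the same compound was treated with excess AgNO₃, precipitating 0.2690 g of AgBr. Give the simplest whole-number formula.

C7H11Br2O3

mol C = 1.757 g CO₂ ÷ 44.009 g/mol = 0.039924 mol
mol H = 2 × 0.5651 g H₂O ÷ 18.015 g/mol = 0.062737 mol
From the AgBr data: mol Br per gram of compound = (0.2690 ÷ 187.772) ÷ 0.2170 = 0.0066018 mol/g, so in the 1.728 g combustion sample mol Br = 0.011408 mol
mass O = 1.728 − (0.47952 + 0.063239 + 0.91154) = 0.27370 g → mol O = 0.27370 ÷ 15.999 = 0.017107 mol
Divide by the smallest (0.011408 mol): C 3.500, H 5.499, Br 1.000, O 1.500
Multiplying each by 2 gives whole numbers: C 7.00, H 11.00, Br 2.00, O 3.00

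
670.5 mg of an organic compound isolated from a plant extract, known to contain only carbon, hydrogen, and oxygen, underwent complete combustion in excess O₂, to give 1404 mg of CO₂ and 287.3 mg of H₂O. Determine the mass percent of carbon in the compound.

57.15%

mol C = 1.404 g CO₂ ÷ 44.009 g/mol = 0.031903 mol
mol H = 2 × 0.2873 g H₂O ÷ 18.015 g/mol = 0.031896 mol
mass O = 0.6705 − (0.38318 + 0.032151) = 0.25517 g → mol O = 0.25517 ÷ 15.999 = 0.015949 mol
mass % C = 0.38318 g ÷ 0.6705 g × 100%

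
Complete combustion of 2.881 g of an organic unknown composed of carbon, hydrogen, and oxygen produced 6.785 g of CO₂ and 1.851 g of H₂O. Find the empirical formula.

C3H4O

mol C = 6.785 g CO₂ ÷ 44.009 g/mol = 0.15417 mol
mol H = 2 × 1.851 g H₂O ÷ 18.015 g/mol = 0.20550 mol
mass O = 2.881 − (1.8518 + 0.20714) = 0.82209 g → mol O = 0.82209 ÷ 15.999 = 0.051384 mol
Divide by the smallest (0.051384 mol): C 3.000, H 3.999, O 1.000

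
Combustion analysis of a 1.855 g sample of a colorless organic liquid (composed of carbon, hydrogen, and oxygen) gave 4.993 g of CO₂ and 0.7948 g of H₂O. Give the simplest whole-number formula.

mol C = 4.993 g CO₂ ÷ 44.009 g/mol = 0.11345 mol
mol H = 2 × 0.7948 g H₂O ÷ 18.015 g/mol = 0.088238 mol
mass O = 1.855 − (1.3627 + 0.088943) = 0.40336 g → mol O = 0.40336 ÷ 15.999 = 0.025212 mol
Divide by the smallest (0.025212 mol): C 4.500, H 3.500, O 1.000
Multiplying each by 2 gives whole numbers: C 9.00, H 7.00, O 2.00

C9H7O2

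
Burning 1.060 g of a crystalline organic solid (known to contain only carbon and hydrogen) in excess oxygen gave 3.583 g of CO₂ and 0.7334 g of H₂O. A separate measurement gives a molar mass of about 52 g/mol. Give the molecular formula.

mol C = 3.583 g CO₂ ÷ 44.009 g/mol = 0.081415 mol
mol H = 2 × 0.7334 g H₂O ÷ 18.015 g/mol = 0.081421 mol
Divide by the smallest (0.081415 mol): C 1.000, H 1.000
Empirical formula: CH
Empirical-formula mass = 13.02 g/mol; 52 ÷ 13.02 ≈ 4, so the molecular formula is C4H4.

C4H4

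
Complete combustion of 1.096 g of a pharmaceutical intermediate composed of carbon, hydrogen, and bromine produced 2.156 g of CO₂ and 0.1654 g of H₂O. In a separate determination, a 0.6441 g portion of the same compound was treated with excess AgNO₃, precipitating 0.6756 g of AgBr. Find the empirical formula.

C8H3Br

mol C = 2.156 g CO₂ ÷ 44.009 g/mol = 0.048990 mol
mol H = 2 × 0.1654 g H₂O ÷ 18.015 g/mol = 0.018362 mol
From the AgBr data: mol Br per gram of compound = (0.6756 ÷ 187.772) ÷ 0.6441 = 0.0055861 mol/g, so in the 1.096 g combustion sample mol Br = 0.0061223 mol
Divide by the smallest (0.0061223 mol): C 8.002, H 2.999, Br 1.000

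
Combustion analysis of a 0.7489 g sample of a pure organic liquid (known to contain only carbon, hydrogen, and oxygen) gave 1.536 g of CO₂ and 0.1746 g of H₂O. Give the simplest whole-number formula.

C9H5O5

mol C = 1.536 g CO₂ ÷ 44.009 g/mol = 0.034902 mol
mol H = 2 × 0.1746 g H₂O ÷ 18.015 g/mol = 0.019384 mol
mass O = 0.7489 − (0.41921 + 0.019539) = 0.31015 g → mol O = 0.31015 ÷ 15.999 = 0.019386 mol
Divide by the smallest (0.019384 mol): C 1.801, H 1.000, O 1.000
Multiplying each by 5 gives whole numbers: C 9.00, H 5.00, O 5.00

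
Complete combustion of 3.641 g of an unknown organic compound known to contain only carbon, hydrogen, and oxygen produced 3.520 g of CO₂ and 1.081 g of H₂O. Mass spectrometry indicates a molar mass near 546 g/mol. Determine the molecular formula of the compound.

mol C = 3.520 g CO₂ ÷ 44.009 g/mol = 0.079984 mol
mol H = 2 × 1.081 g H₂O ÷ 18.015 g/mol = 0.12001 mol
mass O = 3.641 − (0.96068 + 0.12097) = 2.5593 g → mol O = 2.5593 ÷ 15.999 = 0.15997 mol
Divide by the smallest (0.079984 mol): C 1.000, H 1.500, O 2.000
Multiplying each by 2 gives whole numbers: C 2.00, H 3.00, O 4.00
Empirical formula: C2H3O4
Empirical-formula mass = 91.04 g/mol; 546 ÷ 91.04 ≈ 6, so the molecular formula is C12H18O24.

C12H18O24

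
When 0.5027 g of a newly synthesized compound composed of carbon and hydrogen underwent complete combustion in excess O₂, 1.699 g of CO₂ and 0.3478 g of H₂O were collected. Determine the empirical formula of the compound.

CH

mol C = 1.699 g CO₂ ÷ 44.009 g/mol = 0.038606 mol
mol H = 2 × 0.3478 g H₂O ÷ 18.015 g/mol = 0.038612 mol
Divide by the smallest (0.038606 mol): C 1.000, H 1.000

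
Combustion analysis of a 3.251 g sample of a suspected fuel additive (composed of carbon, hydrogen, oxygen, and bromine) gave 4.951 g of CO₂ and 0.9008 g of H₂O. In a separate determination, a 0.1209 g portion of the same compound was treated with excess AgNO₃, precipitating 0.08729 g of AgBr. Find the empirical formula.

mol C = 4.951 g CO₂ ÷ 44.009 g/mol = 0.11250 mol
mol H = 2 × 0.9008 g H₂O ÷ 18.015 g/mol = 0.10001 mol
From the AgBr data: mol Br per gram of compound = (0.08729 ÷ 187.772) ÷ 0.1209 = 0.0038451 mol/g, so in the 3.251 g combustion sample mol Br = 0.012500 mol
mass O = 3.251 − (1.3512 + 0.10081 + 0.99883) = 0.80013 g → mol O = 0.80013 ÷ 15.999 = 0.050011 mol
Divide by the smallest (0.012500 mol): C 9.000, H 8.000, Br 1.000, O 4.001

C9H8BrO4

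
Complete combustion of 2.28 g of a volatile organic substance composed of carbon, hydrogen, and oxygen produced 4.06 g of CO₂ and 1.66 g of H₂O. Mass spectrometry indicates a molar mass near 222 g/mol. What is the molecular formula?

C9H18O6

mol C = 4.06 g CO₂ ÷ 44.009 g/mol = 0.09225 mol
mol H = 2 × 1.66 g H₂O ÷ 18.015 g/mol = 0.1843 mol
mass O = 2.28 − (1.108 + 0.1858) = 0.9862 g → mol O = 0.9862 ÷ 15.999 = 0.06164 mol
Divide by the smallest (0.06164 mol): C 1.497, H 2.990, O 1.000
Multiplying each by 2 gives whole numbers: C 2.99, H 5.98, O 2.00
Empirical formula: C3H6O2
Empirical-formula mass = 74.08 g/mol; 222 ÷ 74.08 ≈ 3, so the molecular formula is C9H18O6.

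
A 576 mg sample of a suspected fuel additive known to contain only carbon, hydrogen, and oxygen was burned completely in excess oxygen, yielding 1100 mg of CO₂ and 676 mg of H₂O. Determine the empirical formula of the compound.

C2H6O

mol C = 1.10 g CO₂ ÷ 44.009 g/mol = 0.02499 mol
mol H = 2 × 0.676 g H₂O ÷ 18.015 g/mol = 0.07505 mol
mass O = 0.576 − (0.3002 + 0.07565) = 0.2001 g → mol O = 0.2001 ÷ 15.999 = 0.01251 mol
Divide by the smallest (0.01251 mol): C 1.998, H 5.999, O 1.000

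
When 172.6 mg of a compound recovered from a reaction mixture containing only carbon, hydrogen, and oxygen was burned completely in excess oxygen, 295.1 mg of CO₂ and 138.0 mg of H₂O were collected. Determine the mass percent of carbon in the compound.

46.66%

mol C = 0.2951 g CO₂ ÷ 44.009 g/mol = 0.0067054 mol
mol H = 2 × 0.1380 g H₂O ÷ 18.015 g/mol = 0.015321 mol
mass O = 0.1726 − (0.080539 + 0.015443) = 0.076618 g → mol O = 0.076618 ÷ 15.999 = 0.0047889 mol
mass % C = 0.080539 g ÷ 0.1726 g × 100%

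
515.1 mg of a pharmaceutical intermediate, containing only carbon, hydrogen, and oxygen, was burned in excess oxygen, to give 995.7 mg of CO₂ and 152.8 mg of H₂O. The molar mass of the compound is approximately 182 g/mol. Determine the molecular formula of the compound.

mol C = 0.9957 g CO₂ ÷ 44.009 g/mol = 0.022625 mol
mol H = 2 × 0.1528 g H₂O ÷ 18.015 g/mol = 0.016964 mol
mass O = 0.5151 − (0.27175 + 0.017099) = 0.22625 g → mol O = 0.22625 ÷ 15.999 = 0.014142 mol
Divide by the smallest (0.014142 mol): C 1.600, H 1.200, O 1.000
Multiplying each by 5 gives whole numbers: C 8.00, H 6.00, O 5.00
Empirical formula: C8H6O5
Empirical-formula mass = 182.13 g/mol; 182 ÷ 182.13 ≈ 1, so the molecular formula is C8H6O5.

C8H6O5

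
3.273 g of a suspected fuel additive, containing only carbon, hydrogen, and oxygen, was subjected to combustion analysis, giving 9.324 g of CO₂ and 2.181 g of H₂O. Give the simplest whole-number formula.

C7H8O

mol C = 9.324 g CO₂ ÷ 44.009 g/mol = 0.21187 mol
mol H = 2 × 2.181 g H₂O ÷ 18.015 g/mol = 0.24213 mol
mass O = 3.273 − (2.5447 + 0.24407) = 0.48421 g → mol O = 0.48421 ÷ 15.999 = 0.030265 mol
Divide by the smallest (0.030265 mol): C 7.000, H 8.000, O 1.000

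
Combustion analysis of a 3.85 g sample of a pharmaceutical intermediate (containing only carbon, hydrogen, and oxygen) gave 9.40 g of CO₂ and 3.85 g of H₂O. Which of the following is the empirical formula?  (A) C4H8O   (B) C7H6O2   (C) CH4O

mol C = 9.40 g CO₂ ÷ 44.009 g/mol = 0.2136 mol
mol H = 2 × 3.85 g H₂O ÷ 18.015 g/mol = 0.4274 mol
mass O = 3.85 − (2.565 + 0.4308) = 0.8537 g → mol O = 0.8537 ÷ 15.999 = 0.05336 mol
Divide by the smallest (0.05336 mol): C 4.003, H 8.010, O 1.000

(A) C4H8O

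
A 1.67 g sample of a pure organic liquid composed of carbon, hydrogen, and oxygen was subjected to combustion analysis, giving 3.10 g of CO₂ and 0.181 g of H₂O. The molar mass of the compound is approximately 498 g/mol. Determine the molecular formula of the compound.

mol C = 3.10 g CO₂ ÷ 44.009 g/mol = 0.07044 mol
mol H = 2 × 0.181 g H₂O ÷ 18.015 g/mol = 0.02009 mol
mass O = 1.67 − (0.8461 + 0.02026) = 0.8037 g → mol O = 0.8037 ÷ 15.999 = 0.05023 mol
Divide by the smallest (0.02009 mol): C 3.505, H 1.000, O 2.500
Multiplying each by 2 gives whole numbers: C 7.01, H 2.00, O 5.00
Empirical formula: C7H2O5
Empirical-formula mass = 166.09 g/mol; 498 ÷ 166.09 ≈ 3, so the molecular formula is C21H6O15.

C21H6O15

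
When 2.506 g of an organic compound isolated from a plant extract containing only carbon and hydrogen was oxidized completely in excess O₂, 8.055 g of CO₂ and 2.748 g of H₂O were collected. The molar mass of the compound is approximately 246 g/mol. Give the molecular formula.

mol C = 8.055 g CO₂ ÷ 44.009 g/mol = 0.18303 mol
mol H = 2 × 2.748 g H₂O ÷ 18.015 g/mol = 0.30508 mol
Divide by the smallest (0.18303 mol): C 1.000, H 1.667
Multiplying each by 3 gives whole numbers: C 3.00, H 5.00
Empirical formula: C3H5
Empirical-formula mass = 41.07 g/mol; 246 ÷ 41.07 ≈ 6, so the molecular formula is C18H30.

C18H30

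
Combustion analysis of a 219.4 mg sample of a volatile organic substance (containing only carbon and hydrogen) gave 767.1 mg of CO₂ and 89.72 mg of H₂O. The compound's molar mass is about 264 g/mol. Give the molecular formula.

C21H12

mol C = 0.7671 g CO₂ ÷ 44.009 g/mol = 0.017431 mol
mol H = 2 × 0.08972 g H₂O ÷ 18.015 g/mol = 0.0099606 mol
Divide by the smallest (0.0099606 mol): C 1.750, H 1.000
Multiplying each by 4 gives whole numbers: C 7.00, H 4.00
Empirical formula: C7H4
Empirical-formula mass = 88.11 g/mol; 264 ÷ 88.11 ≈ 3, so the molecular formula is C21H12.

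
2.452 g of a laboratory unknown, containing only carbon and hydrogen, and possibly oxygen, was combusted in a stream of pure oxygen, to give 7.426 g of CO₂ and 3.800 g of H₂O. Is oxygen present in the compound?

no

mol C = 7.426 g CO₂ ÷ 44.009 g/mol = 0.16874 mol
mol H = 2 × 3.800 g H₂O ÷ 18.015 g/mol = 0.42187 mol
C and H together account for 2.4520 g — essentially the entire 2.452 g sample — so the compound contains no oxygen.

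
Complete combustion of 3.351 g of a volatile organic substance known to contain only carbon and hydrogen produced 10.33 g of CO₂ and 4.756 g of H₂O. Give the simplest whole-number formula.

C4H9

mol C = 10.33 g CO₂ ÷ 44.009 g/mol = 0.23472 mol
mol H = 2 × 4.756 g H₂O ÷ 18.015 g/mol = 0.52800 mol
Divide by the smallest (0.23472 mol): C 1.000, H 2.249
Multiplying each by 4 gives whole numbers: C 4.00, H 9.00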